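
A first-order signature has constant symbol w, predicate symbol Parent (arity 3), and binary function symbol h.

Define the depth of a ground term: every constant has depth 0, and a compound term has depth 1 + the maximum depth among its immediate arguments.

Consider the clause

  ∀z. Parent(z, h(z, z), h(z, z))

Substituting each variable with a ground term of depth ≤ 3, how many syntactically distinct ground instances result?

Ground terms of depth ≤ 3:
  Write N_k for the number of ground terms of depth ≤ k. A term of depth ≤ k is either a constant or a function symbol applied to arguments of depth ≤ k−1, so N_k = 1 + N_{k-1}^2.
  N_0 = 1
  N_1 = 1 + 1^2 = 2
  N_2 = 1 + 2^2 = 5
  N_3 = 1 + 5^2 = 26
So there are 26 ground terms available for substitution.
There is 1 variable to instantiate (z),  occurring in at least one literal, so different choices give different ground instances.
Number of ground instances = 26.

26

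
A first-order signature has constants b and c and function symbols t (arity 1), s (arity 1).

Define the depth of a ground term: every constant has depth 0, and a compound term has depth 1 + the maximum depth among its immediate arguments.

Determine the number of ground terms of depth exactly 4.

32

Let N_k count ground terms of depth at most k. Each non-constant term of depth ≤ k is some function symbol applied to depth-≤(k−1) arguments, giving N_k = 2 + N_{k-1} + N_{k-1}.
N_0 = 2
N_1 = 2 + 2 + 2 = 6
N_2 = 2 + 6 + 6 = 14
N_3 = 2 + 14 + 14 = 30
N_4 = 2 + 30 + 30 = 62
Terms of depth exactly 4: N_4 − N_3 = 62 − 30 = 32.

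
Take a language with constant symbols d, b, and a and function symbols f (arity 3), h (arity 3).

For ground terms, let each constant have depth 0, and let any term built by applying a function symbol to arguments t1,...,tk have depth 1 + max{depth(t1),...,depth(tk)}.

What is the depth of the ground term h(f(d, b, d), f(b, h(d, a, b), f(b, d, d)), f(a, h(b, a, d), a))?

depth(f(d, b, d)) = 1 + max(0, 0, 0) = 1
depth(h(d, a, b)) = 1 + max(0, 0, 0) = 1
depth(f(b, d, d)) = 1 + max(0, 0, 0) = 1
depth(f(b, h(d, a, b), f(b, d, d))) = 1 + max(0, 1, 1) = 2
depth(h(b, a, d)) = 1 + max(0, 0, 0) = 1
depth(f(a, h(b, a, d), a)) = 1 + max(0, 1, 0) = 2
depth(h(f(d, b, d), f(b, h(d, a, b), f(b, d, d)), f(a, h(b, a, d), a))) = 1 + max(1, 2, 2) = 3

3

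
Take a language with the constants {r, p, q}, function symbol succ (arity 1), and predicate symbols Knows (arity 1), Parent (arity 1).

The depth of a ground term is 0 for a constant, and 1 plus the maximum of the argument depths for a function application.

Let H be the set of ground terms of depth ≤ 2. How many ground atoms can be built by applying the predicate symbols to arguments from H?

First count ground terms of depth ≤ 2.
Let N_k = |{terms of depth ≤ k}|. Then N_0 = 3 and N_k = 3 + N_{k-1} for k ≥ 1 (one summand per function symbol, arity giving the exponent).
N_0 = 3
N_1 = 3 + 3 = 6
N_2 = 3 + 6 = 9
Explicitly: r, p, q, succ(r), succ(p), succ(q), succ(succ(r)), succ(succ(p)), succ(succ(q)).
So |H| = 9.
A ground atom is a predicate applied to a tuple of terms from H, so the count is the sum over predicates of |H|^arity:
  Knows: 9;  Parent: 9
Total ground atoms: 9 + 9 = 18.

18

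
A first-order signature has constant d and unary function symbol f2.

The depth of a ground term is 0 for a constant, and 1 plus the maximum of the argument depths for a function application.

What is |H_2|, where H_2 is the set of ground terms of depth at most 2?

Write N_k for the number of ground terms of depth ≤ k. A term of depth ≤ k is either a constant or a function symbol applied to arguments of depth ≤ k−1, so N_k = 1 + N_{k-1}.
N_0 = 1
N_1 = 1 + 1 = 2
N_2 = 1 + 2 = 3
Explicitly: d, f2(d), f2(f2(d)).

3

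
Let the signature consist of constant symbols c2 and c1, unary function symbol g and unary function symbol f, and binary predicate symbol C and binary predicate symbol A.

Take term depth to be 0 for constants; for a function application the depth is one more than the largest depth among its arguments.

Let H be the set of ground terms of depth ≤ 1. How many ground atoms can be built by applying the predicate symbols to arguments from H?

72

First count ground terms of depth ≤ 1.
Count level by level. With function symbols g/1, f/1, the terms of depth ≤ k are the 2 constants together with each function applied to depth-≤(k−1) tuples, so N_k = 2 + N_{k-1} + N_{k-1}.
N_0 = 2
N_1 = 2 + 2 + 2 = 6
Explicitly: c2, c1, g(c2), g(c1), f(c2), f(c1).
So |H| = 6.
Each predicate of arity r yields |H|^r ground atoms (one per choice of an r-tuple from H):
  C: 6^2 = 36;  A: 6^2 = 36
Total ground atoms: 36 + 36 = 72.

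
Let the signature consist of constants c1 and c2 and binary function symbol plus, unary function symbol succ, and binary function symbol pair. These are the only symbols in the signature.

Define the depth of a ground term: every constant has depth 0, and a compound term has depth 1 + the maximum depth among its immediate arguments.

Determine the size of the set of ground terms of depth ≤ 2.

302

Let N_k count ground terms of depth at most k. Each non-constant term of depth ≤ k is some function symbol applied to depth-≤(k−1) arguments, giving N_k = 2 + N_{k-1}^2 + N_{k-1} + N_{k-1}^2.
N_0 = 2
N_1 = 2 + 2^2 + 2 + 2^2 = 12
N_2 = 2 + 12^2 + 12 + 12^2 = 302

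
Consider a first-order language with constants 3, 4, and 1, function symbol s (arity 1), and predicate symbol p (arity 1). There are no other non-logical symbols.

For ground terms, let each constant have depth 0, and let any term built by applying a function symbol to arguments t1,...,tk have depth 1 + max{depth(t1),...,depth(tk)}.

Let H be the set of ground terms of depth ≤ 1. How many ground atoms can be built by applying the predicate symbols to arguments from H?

First count ground terms of depth ≤ 1.
Let N_k count ground terms of depth at most k. Each non-constant term of depth ≤ k is some function symbol applied to depth-≤(k−1) arguments, giving N_k = 3 + N_{k-1}.
N_0 = 3
N_1 = 3 + 3 = 6
Explicitly: 3, 4, 1, s(3), s(4), s(1).
So |H| = 6.
A ground atom is a predicate applied to a tuple of terms from H, so the count is the sum over predicates of |H|^arity:
  p: 6
Total ground atoms: 6.

6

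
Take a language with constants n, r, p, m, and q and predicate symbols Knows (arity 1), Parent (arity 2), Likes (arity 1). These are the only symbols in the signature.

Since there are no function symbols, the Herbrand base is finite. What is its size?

With no function symbols, the Herbrand universe is just the 5 constants.
Ground atoms per predicate: Knows: 5, Parent: 5^2 = 25, Likes: 5.
Herbrand base size = 5 + 25 + 5 = 35.

35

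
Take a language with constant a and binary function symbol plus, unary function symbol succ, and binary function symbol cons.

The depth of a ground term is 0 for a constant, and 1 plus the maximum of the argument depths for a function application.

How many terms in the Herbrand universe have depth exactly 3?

Let N_k = |{terms of depth ≤ k}|. Then N_0 = 1 and N_k = 1 + N_{k-1}^2 + N_{k-1} + N_{k-1}^2 for k ≥ 1 (one summand per function symbol, arity giving the exponent).
N_0 = 1
N_1 = 1 + 1^2 + 1 + 1^2 = 4
N_2 = 1 + 4^2 + 4 + 4^2 = 37
N_3 = 1 + 37^2 + 37 + 37^2 = 2776
Terms of depth exactly 3: N_3 − N_2 = 2776 − 37 = 2739.

2739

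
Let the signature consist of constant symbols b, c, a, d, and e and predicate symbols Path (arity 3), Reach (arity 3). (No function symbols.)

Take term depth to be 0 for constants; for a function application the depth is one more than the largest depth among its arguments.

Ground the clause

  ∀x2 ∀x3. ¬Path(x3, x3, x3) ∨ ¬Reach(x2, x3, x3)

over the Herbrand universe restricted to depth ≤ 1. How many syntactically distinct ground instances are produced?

25

Ground terms of depth ≤ 1:
  With no function symbols every ground term is a constant, so there are exactly 5 ground terms at every depth bound.
  N_0 = 5
  N_1 = 5
  Explicitly: b, c, a, d, e.
So there are 5 ground terms available for substitution.
The body mentions every one of the 2 quantified variables; since ground terms form a free algebra, no two substitutions collapse to the same formula.
Number of ground instances = 5^2 = 25.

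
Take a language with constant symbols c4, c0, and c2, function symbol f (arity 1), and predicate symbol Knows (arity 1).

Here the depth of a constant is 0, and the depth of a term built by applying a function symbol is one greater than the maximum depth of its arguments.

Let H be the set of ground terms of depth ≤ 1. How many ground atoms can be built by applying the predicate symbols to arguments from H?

6

First count ground terms of depth ≤ 1.
Let N_k = |{terms of depth ≤ k}|. Then N_0 = 3 and N_k = 3 + N_{k-1} for k ≥ 1 (one summand per function symbol, arity giving the exponent).
N_0 = 3
N_1 = 3 + 3 = 6
Explicitly: c4, c0, c2, f(c4), f(c0), f(c2).
So |H| = 6.
For each predicate symbol, the number of ground atoms is |H| raised to its arity; summing:
  Knows: 6
Total ground atoms: 6.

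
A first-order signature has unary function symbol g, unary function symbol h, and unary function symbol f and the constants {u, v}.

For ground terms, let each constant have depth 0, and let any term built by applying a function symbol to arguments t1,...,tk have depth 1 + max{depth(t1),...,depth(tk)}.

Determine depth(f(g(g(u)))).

3

depth(g(u)) = 1 + depth(u) = 1 + 0 = 1
depth(g(g(u))) = 1 + depth(g(u)) = 1 + 1 = 2
depth(f(g(g(u)))) = 1 + depth(g(g(u))) = 1 + 2 = 3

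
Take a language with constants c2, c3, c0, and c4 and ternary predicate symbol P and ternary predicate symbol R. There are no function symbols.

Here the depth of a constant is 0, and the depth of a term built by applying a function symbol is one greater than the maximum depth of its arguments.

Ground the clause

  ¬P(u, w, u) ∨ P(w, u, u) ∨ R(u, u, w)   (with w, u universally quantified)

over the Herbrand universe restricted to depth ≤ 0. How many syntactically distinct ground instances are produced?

Ground terms of depth ≤ 0:
  With no function symbols every ground term is a constant, so there are exactly 4 ground terms at every depth bound.
  N_0 = 4
  Explicitly: c2, c3, c0, c4.
So there are 4 ground terms available for substitution.
Each of w, u ranges independently over the available ground terms, and distinct assignments produce distinct instances.
Number of ground instances = 4^2 = 16.

16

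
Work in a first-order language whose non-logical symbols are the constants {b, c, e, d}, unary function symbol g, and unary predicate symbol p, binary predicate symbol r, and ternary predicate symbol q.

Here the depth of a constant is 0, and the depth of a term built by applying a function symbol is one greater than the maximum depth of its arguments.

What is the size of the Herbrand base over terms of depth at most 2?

First count ground terms of depth ≤ 2.
Write N_k for the number of ground terms of depth ≤ k. A term of depth ≤ k is either a constant or a function symbol applied to arguments of depth ≤ k−1, so N_k = 4 + N_{k-1}.
N_0 = 4
N_1 = 4 + 4 = 8
N_2 = 4 + 8 = 12
So |H| = 12.
Ground atoms are formed by filling each argument slot of a predicate with a term from H, so an r-ary predicate gives |H|^r atoms:
  p: 12;  r: 12^2 = 144;  q: 12^3 = 1728
Total ground atoms: 12 + 144 + 1728 = 1884.

1884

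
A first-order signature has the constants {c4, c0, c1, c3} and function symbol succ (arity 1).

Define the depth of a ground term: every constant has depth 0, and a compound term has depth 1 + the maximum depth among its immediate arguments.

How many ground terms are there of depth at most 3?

16

Let N_k count ground terms of depth at most k. Each non-constant term of depth ≤ k is some function symbol applied to depth-≤(k−1) arguments, giving N_k = 4 + N_{k-1}.
N_0 = 4
N_1 = 4 + 4 = 8
N_2 = 4 + 8 = 12
N_3 = 4 + 12 = 16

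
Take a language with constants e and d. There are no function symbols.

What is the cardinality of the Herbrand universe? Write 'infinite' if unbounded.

There are no function symbols, so every ground term is one of the 2 constants.
The Herbrand universe is {e, d}, which is finite with 2 elements.

2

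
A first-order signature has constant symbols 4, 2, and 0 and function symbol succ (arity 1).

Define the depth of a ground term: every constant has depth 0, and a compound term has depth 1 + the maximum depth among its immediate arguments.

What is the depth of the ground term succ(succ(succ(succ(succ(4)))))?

depth(succ(4)) = 1 + depth(4) = 1 + 0 = 1
depth(succ(succ(4))) = 1 + depth(succ(4)) = 1 + 1 = 2
depth(succ(succ(succ(4)))) = 1 + depth(succ(succ(4))) = 1 + 2 = 3
depth(succ(succ(succ(succ(4))))) = 1 + depth(succ(succ(succ(4)))) = 1 + 3 = 4
depth(succ(succ(succ(succ(succ(4)))))) = 1 + depth(succ(succ(succ(succ(4))))) = 1 + 4 = 5

5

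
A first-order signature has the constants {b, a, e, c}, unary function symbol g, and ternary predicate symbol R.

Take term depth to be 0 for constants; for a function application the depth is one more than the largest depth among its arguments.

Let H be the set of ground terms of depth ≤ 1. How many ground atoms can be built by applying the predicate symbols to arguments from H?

512

First count ground terms of depth ≤ 1.
If N_k denotes the number of depth-≤k ground terms, the 4 constants give N_0 = 4, and each function symbol of arity r contributes N_{k-1}^r new terms at level k: N_k = 4 + N_{k-1}.
N_0 = 4
N_1 = 4 + 4 = 8
Explicitly: b, a, e, c, g(b), g(a), g(e), g(c).
So |H| = 8.
For each predicate symbol, the number of ground atoms is |H| raised to its arity; summing:
  R: 8^3 = 512
Total ground atoms: 512.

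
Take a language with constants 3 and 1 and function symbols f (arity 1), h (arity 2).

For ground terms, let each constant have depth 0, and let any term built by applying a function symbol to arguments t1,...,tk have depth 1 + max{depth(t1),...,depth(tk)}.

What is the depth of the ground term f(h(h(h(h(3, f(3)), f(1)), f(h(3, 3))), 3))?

6

depth(f(3)) = 1 + depth(3) = 1 + 0 = 1
depth(h(3, f(3))) = 1 + max(0, 1) = 2
depth(f(1)) = 1 + depth(1) = 1 + 0 = 1
depth(h(h(3, f(3)), f(1))) = 1 + max(2, 1) = 3
depth(h(3, 3)) = 1 + max(0, 0) = 1
depth(f(h(3, 3))) = 1 + depth(h(3, 3)) = 1 + 1 = 2
depth(h(h(h(3, f(3)), f(1)), f(h(3, 3)))) = 1 + max(3, 2) = 4
depth(h(h(h(h(3, f(3)), f(1)), f(h(3, 3))), 3)) = 1 + max(4, 0) = 5
depth(f(h(h(h(h(3, f(3)), f(1)), f(h(3, 3))), 3))) = 1 + depth(h(h(h(h(3, f(3)), f(1)), f(h(3, 3))), 3)) = 1 + 5 = 6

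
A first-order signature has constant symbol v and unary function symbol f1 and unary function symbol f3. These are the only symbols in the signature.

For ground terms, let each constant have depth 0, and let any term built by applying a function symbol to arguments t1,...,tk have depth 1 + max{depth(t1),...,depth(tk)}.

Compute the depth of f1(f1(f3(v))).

3

depth(f3(v)) = 1 + depth(v) = 1 + 0 = 1
depth(f1(f3(v))) = 1 + depth(f3(v)) = 1 + 1 = 2
depth(f1(f1(f3(v)))) = 1 + depth(f1(f3(v))) = 1 + 2 = 3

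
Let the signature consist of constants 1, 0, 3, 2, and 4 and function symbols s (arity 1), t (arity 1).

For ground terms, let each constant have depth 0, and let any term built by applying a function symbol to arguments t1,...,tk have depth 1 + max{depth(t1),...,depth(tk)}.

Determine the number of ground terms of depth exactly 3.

Let N_k = |{terms of depth ≤ k}|. Then N_0 = 5 and N_k = 5 + N_{k-1} + N_{k-1} for k ≥ 1 (one summand per function symbol, arity giving the exponent).
N_0 = 5
N_1 = 5 + 5 + 5 = 15
N_2 = 5 + 15 + 15 = 35
N_3 = 5 + 35 + 35 = 75
Terms of depth exactly 3: N_3 − N_2 = 75 − 35 = 40.

40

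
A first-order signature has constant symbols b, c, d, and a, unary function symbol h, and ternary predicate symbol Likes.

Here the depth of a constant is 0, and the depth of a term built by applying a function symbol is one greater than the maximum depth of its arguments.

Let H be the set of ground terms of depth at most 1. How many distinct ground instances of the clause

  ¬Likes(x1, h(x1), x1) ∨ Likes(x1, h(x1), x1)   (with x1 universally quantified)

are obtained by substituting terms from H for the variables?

Ground terms of depth ≤ 1:
  Let N_k = |{terms of depth ≤ k}|. Then N_0 = 4 and N_k = 4 + N_{k-1} for k ≥ 1 (one summand per function symbol, arity giving the exponent).
  N_0 = 4
  N_1 = 4 + 4 = 8
  Explicitly: b, c, d, a, h(b), h(c), h(d), h(a).
So there are 8 ground terms available for substitution.
The clause has 1 distinct variable (x1), which appears in the body. In the free term algebra distinct substitutions yield syntactically distinct ground instances.
Number of ground instances = 8.

8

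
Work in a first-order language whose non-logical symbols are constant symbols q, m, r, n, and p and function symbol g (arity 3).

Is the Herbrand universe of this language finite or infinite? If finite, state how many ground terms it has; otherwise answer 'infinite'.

The signature has at least one function symbol (g, arity 3) and at least one constant (q).
Iterating g gives infinitely many distinct ground terms: q, g(q, q, q), g(g(q, q, q), g(q, q, q), g(q, q, q)), ...
So the Herbrand universe is infinite.

infinite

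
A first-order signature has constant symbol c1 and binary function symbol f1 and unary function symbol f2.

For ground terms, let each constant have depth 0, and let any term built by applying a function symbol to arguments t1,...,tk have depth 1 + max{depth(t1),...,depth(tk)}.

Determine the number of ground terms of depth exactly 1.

Count level by level. With function symbols f1/2, f2/1, the terms of depth ≤ k are the 1 constant together with each function applied to depth-≤(k−1) tuples, so N_k = 1 + N_{k-1}^2 + N_{k-1}.
N_0 = 1
N_1 = 1 + 1^2 + 1 = 3
Terms of depth exactly 1: N_1 − N_0 = 3 − 1 = 2.

2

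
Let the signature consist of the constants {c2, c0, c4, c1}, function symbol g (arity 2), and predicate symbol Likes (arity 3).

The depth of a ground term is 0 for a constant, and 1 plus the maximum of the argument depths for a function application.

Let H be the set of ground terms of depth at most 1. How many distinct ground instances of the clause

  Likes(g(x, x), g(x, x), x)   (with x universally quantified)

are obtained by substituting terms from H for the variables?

Ground terms of depth ≤ 1:
  Write N_k for the number of ground terms of depth ≤ k. A term of depth ≤ k is either a constant or a function symbol applied to arguments of depth ≤ k−1, so N_k = 4 + N_{k-1}^2.
  N_0 = 4
  N_1 = 4 + 4^2 = 20
So there are 20 ground terms available for substitution.
The body mentions the single quantified variable x; since ground terms form a free algebra, no two substitutions collapse to the same formula.
Number of ground instances = 20.

20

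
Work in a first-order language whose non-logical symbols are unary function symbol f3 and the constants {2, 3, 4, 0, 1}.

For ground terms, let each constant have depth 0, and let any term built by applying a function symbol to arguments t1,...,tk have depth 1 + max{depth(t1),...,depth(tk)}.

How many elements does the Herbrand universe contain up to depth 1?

10

Let N_k count ground terms of depth at most k. Each non-constant term of depth ≤ k is some function symbol applied to depth-≤(k−1) arguments, giving N_k = 5 + N_{k-1}.
N_0 = 5
N_1 = 5 + 5 = 10
Explicitly: 2, 3, 4, 0, 1, f3(2), f3(3), f3(4), f3(0), f3(1).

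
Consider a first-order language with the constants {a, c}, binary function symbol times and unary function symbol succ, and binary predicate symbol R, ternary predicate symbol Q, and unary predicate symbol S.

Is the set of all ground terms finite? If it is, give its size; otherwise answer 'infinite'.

The signature has at least one function symbol (times, arity 2) and at least one constant (a).
Iterating times gives infinitely many distinct ground terms: a, times(a, a), times(times(a, a), times(a, a)), ...
So the Herbrand universe is infinite.

infinite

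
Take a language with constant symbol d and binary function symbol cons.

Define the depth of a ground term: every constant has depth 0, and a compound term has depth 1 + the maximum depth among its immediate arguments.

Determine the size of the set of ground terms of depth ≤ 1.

2

Count level by level. With function symbols cons/2, the terms of depth ≤ k are the 1 constant together with each function applied to depth-≤(k−1) tuples, so N_k = 1 + N_{k-1}^2.
N_0 = 1
N_1 = 1 + 1^2 = 2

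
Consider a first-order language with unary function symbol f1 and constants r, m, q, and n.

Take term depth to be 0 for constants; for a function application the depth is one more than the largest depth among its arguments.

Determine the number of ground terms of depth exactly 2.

4

If N_k denotes the number of depth-≤k ground terms, the 4 constants give N_0 = 4, and each function symbol of arity r contributes N_{k-1}^r new terms at level k: N_k = 4 + N_{k-1}.
N_0 = 4
N_1 = 4 + 4 = 8
N_2 = 4 + 8 = 12
Terms of depth exactly 2: N_2 − N_1 = 12 − 8 = 4.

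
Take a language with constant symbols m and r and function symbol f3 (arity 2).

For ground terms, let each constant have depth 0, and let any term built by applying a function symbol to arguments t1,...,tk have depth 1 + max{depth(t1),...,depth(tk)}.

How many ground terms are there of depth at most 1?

6

Let N_k count ground terms of depth at most k. Each non-constant term of depth ≤ k is some function symbol applied to depth-≤(k−1) arguments, giving N_k = 2 + N_{k-1}^2.
N_0 = 2
N_1 = 2 + 2^2 = 6
Explicitly: m, r, f3(m, m), f3(m, r), f3(r, m), f3(r, r).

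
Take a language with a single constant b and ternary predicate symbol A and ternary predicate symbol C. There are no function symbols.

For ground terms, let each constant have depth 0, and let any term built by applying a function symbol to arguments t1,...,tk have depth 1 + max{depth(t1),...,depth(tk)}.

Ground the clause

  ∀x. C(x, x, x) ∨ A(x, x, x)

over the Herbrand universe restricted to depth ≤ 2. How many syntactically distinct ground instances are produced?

1

Ground terms of depth ≤ 2:
  With no function symbols every ground term is a constant, so there is exactly 1 ground term at every depth bound.
  N_0 = 1
  N_1 = 1
  N_2 = 1
  Explicitly: b.
So there is exactly 1 ground term available for substitution.
The body mentions the single quantified variable x; since ground terms form a free algebra, no two substitutions collapse to the same formula.
Number of ground instances = 1.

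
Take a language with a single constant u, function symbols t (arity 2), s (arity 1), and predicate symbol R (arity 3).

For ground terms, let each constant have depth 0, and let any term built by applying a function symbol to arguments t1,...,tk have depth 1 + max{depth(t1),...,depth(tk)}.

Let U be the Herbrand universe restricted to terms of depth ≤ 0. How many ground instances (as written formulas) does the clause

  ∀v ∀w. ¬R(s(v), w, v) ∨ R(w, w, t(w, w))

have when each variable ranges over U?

1

Ground terms of depth ≤ 0:
  Let N_k count ground terms of depth at most k. Each non-constant term of depth ≤ k is some function symbol applied to depth-≤(k−1) arguments, giving N_k = 1 + N_{k-1}^2 + N_{k-1}.
  N_0 = 1
So there is exactly 1 ground term available for substitution.
The body mentions every one of the 2 quantified variables; since ground terms form a free algebra, no two substitutions collapse to the same formula.
Number of ground instances = 1^2 = 1.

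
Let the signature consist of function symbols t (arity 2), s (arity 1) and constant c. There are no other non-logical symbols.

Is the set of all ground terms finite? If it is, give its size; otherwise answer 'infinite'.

infinite

The signature has at least one function symbol (t, arity 2) and at least one constant (c).
Iterating t gives infinitely many distinct ground terms: c, t(c, c), t(t(c, c), t(c, c)), ...
So the Herbrand universe is infinite.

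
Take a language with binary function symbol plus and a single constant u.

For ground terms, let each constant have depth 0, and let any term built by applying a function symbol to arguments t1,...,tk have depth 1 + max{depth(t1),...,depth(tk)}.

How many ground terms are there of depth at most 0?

1

If N_k denotes the number of depth-≤k ground terms, the 1 constant gives N_0 = 1, and each function symbol of arity r contributes N_{k-1}^r new terms at level k: N_k = 1 + N_{k-1}^2.
N_0 = 1
Explicitly: u.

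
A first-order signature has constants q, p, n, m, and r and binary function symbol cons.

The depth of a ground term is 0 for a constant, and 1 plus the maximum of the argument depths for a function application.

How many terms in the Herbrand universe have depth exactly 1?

Let N_k = |{terms of depth ≤ k}|. Then N_0 = 5 and N_k = 5 + N_{k-1}^2 for k ≥ 1 (one summand per function symbol, arity giving the exponent).
N_0 = 5
N_1 = 5 + 5^2 = 30
Terms of depth exactly 1: N_1 − N_0 = 30 − 5 = 25.

25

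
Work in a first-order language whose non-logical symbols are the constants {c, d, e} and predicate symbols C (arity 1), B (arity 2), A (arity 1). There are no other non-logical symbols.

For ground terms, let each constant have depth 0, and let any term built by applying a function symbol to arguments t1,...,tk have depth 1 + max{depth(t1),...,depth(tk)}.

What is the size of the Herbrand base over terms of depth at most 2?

15

First count ground terms of depth ≤ 2.
With no function symbols every ground term is a constant, so there are exactly 3 ground terms at every depth bound.
N_0 = 3
N_1 = 3
N_2 = 3
Explicitly: c, d, e.
So |H| = 3.
For each predicate symbol, the number of ground atoms is |H| raised to its arity; summing:
  C: 3;  B: 3^2 = 9;  A: 3
Total ground atoms: 3 + 9 + 3 = 15.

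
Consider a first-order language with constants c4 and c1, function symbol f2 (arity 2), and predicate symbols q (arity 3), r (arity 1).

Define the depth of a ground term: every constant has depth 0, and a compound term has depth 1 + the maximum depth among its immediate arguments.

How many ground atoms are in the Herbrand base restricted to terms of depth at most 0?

First count ground terms of depth ≤ 0.
Let N_k count ground terms of depth at most k. Each non-constant term of depth ≤ k is some function symbol applied to depth-≤(k−1) arguments, giving N_k = 2 + N_{k-1}^2.
N_0 = 2
So |H| = 2.
Each predicate of arity r yields |H|^r ground atoms (one per choice of an r-tuple from H):
  q: 2^3 = 8;  r: 2
Total ground atoms: 8 + 2 = 10.

10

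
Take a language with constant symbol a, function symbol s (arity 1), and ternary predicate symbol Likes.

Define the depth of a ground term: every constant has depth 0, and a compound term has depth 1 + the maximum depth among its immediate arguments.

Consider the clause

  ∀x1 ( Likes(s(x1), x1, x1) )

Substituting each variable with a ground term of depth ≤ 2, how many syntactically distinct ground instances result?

Ground terms of depth ≤ 2:
  Let N_k count ground terms of depth at most k. Each non-constant term of depth ≤ k is some function symbol applied to depth-≤(k−1) arguments, giving N_k = 1 + N_{k-1}.
  N_0 = 1
  N_1 = 1 + 1 = 2
  N_2 = 1 + 2 = 3
  Explicitly: a, s(a), s(s(a)).
So there are 3 ground terms available for substitution.
There is 1 variable to instantiate (x1),  occurring in at least one literal, so different choices give different ground instances.
Number of ground instances = 3.

3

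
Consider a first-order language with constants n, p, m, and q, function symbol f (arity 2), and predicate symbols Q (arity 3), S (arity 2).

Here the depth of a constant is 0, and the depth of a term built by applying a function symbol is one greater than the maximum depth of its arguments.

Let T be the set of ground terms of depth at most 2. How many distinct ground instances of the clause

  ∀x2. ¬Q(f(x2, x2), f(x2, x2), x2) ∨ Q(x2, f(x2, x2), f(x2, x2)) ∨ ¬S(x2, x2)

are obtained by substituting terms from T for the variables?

Ground terms of depth ≤ 2:
  Let N_k count ground terms of depth at most k. Each non-constant term of depth ≤ k is some function symbol applied to depth-≤(k−1) arguments, giving N_k = 4 + N_{k-1}^2.
  N_0 = 4
  N_1 = 4 + 4^2 = 20
  N_2 = 4 + 20^2 = 404
So there are 404 ground terms available for substitution.
The body mentions the single quantified variable x2; since ground terms form a free algebra, no two substitutions collapse to the same formula.
Number of ground instances = 404.

404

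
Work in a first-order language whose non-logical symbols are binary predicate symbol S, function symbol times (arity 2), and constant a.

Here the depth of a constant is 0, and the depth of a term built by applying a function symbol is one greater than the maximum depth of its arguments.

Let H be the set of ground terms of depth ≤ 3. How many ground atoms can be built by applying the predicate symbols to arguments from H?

First count ground terms of depth ≤ 3.
Write N_k for the number of ground terms of depth ≤ k. A term of depth ≤ k is either a constant or a function symbol applied to arguments of depth ≤ k−1, so N_k = 1 + N_{k-1}^2.
N_0 = 1
N_1 = 1 + 1^2 = 2
N_2 = 1 + 2^2 = 5
N_3 = 1 + 5^2 = 26
So |H| = 26.
A ground atom is a predicate applied to a tuple of terms from H, so the count is the sum over predicates of |H|^arity:
  S: 26^2 = 676
Total ground atoms: 676.

676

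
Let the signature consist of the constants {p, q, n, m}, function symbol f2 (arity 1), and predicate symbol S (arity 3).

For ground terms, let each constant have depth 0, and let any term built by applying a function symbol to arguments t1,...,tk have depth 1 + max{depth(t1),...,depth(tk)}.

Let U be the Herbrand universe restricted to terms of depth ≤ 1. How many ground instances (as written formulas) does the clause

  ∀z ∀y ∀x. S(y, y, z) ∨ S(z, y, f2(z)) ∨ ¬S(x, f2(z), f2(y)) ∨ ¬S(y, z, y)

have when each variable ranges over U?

512

Ground terms of depth ≤ 1:
  Let N_k count ground terms of depth at most k. Each non-constant term of depth ≤ k is some function symbol applied to depth-≤(k−1) arguments, giving N_k = 4 + N_{k-1}.
  N_0 = 4
  N_1 = 4 + 4 = 8
  Explicitly: p, q, n, m, f2(p), f2(q), f2(n), f2(m).
So there are 8 ground terms available for substitution.
There are 3 variables to instantiate (z, y, x), each occurring in at least one literal, so different choices give different ground instances.
Number of ground instances = 8^3 = 512.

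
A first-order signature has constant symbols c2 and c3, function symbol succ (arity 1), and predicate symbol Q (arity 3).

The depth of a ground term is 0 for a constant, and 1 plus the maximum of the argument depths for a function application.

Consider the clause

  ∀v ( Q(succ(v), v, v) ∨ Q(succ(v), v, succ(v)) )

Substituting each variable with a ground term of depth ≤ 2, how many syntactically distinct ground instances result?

Ground terms of depth ≤ 2:
  Count level by level. With function symbols succ/1, the terms of depth ≤ k are the 2 constants together with each function applied to depth-≤(k−1) tuples, so N_k = 2 + N_{k-1}.
  N_0 = 2
  N_1 = 2 + 2 = 4
  N_2 = 2 + 4 = 6
  Explicitly: c2, c3, succ(c2), succ(c3), succ(succ(c2)), succ(succ(c3)).
So there are 6 ground terms available for substitution.
The variable v ranges independently over the available ground terms, and distinct assignments produce distinct instances.
Number of ground instances = 6.

6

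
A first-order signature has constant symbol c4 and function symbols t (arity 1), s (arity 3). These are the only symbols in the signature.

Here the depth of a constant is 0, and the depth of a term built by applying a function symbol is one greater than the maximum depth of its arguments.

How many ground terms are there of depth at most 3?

29823

Let N_k count ground terms of depth at most k. Each non-constant term of depth ≤ k is some function symbol applied to depth-≤(k−1) arguments, giving N_k = 1 + N_{k-1} + N_{k-1}^3.
N_0 = 1
N_1 = 1 + 1 + 1^3 = 3
N_2 = 1 + 3 + 3^3 = 31
N_3 = 1 + 31 + 31^3 = 29823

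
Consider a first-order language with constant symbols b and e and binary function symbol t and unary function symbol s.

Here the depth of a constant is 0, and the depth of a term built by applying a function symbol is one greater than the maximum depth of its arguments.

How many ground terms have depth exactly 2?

Count level by level. With function symbols t/2, s/1, the terms of depth ≤ k are the 2 constants together with each function applied to depth-≤(k−1) tuples, so N_k = 2 + N_{k-1}^2 + N_{k-1}.
N_0 = 2
N_1 = 2 + 2^2 + 2 = 8
N_2 = 2 + 8^2 + 8 = 74
Terms of depth exactly 2: N_2 − N_1 = 74 − 8 = 66.

66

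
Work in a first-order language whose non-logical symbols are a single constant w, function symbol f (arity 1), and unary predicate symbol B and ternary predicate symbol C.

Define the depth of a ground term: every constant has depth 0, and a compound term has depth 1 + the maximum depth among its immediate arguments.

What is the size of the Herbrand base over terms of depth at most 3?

68

First count ground terms of depth ≤ 3.
Write N_k for the number of ground terms of depth ≤ k. A term of depth ≤ k is either a constant or a function symbol applied to arguments of depth ≤ k−1, so N_k = 1 + N_{k-1}.
N_0 = 1
N_1 = 1 + 1 = 2
N_2 = 1 + 2 = 3
N_3 = 1 + 3 = 4
Explicitly: w, f(w), f(f(w)), f(f(f(w))).
So |H| = 4.
A ground atom is a predicate applied to a tuple of terms from H, so the count is the sum over predicates of |H|^arity:
  B: 4;  C: 4^3 = 64
Total ground atoms: 4 + 64 = 68.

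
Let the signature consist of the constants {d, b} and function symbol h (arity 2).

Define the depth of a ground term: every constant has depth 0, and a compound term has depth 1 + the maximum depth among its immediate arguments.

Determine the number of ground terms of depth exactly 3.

1408

Let N_k = |{terms of depth ≤ k}|. Then N_0 = 2 and N_k = 2 + N_{k-1}^2 for k ≥ 1 (one summand per function symbol, arity giving the exponent).
N_0 = 2
N_1 = 2 + 2^2 = 6
N_2 = 2 + 6^2 = 38
N_3 = 2 + 38^2 = 1446
Terms of depth exactly 3: N_3 − N_2 = 1446 − 38 = 1408.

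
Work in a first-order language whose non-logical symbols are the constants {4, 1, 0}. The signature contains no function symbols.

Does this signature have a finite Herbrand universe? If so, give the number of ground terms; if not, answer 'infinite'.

There are no function symbols, so every ground term is one of the 3 constants.
The Herbrand universe is {4, 1, 0}, which is finite with 3 elements.

3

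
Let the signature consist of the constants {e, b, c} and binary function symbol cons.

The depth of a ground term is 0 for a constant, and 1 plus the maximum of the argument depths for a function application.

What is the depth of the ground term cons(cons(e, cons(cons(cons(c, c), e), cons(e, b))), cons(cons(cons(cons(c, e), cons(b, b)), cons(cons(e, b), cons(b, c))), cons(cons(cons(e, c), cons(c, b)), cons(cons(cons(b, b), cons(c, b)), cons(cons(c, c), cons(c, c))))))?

depth(cons(c, c)) = 1 + max(0, 0) = 1
depth(cons(cons(c, c), e)) = 1 + max(1, 0) = 2
depth(cons(e, b)) = 1 + max(0, 0) = 1
depth(cons(cons(cons(c, c), e), cons(e, b))) = 1 + max(2, 1) = 3
depth(cons(e, cons(cons(cons(c, c), e), cons(e, b)))) = 1 + max(0, 3) = 4
depth(cons(c, e)) = 1 + max(0, 0) = 1
depth(cons(b, b)) = 1 + max(0, 0) = 1
depth(cons(cons(c, e), cons(b, b))) = 1 + max(1, 1) = 2
depth(cons(b, c)) = 1 + max(0, 0) = 1
depth(cons(cons(e, b), cons(b, c))) = 1 + max(1, 1) = 2
depth(cons(cons(cons(c, e), cons(b, b)), cons(cons(e, b), cons(b, c)))) = 1 + max(2, 2) = 3
depth(cons(e, c)) = 1 + max(0, 0) = 1
depth(cons(c, b)) = 1 + max(0, 0) = 1
depth(cons(cons(e, c), cons(c, b))) = 1 + max(1, 1) = 2
depth(cons(cons(b, b), cons(c, b))) = 1 + max(1, 1) = 2
depth(cons(cons(c, c), cons(c, c))) = 1 + max(1, 1) = 2
depth(cons(cons(cons(b, b), cons(c, b)), cons(cons(c, c), cons(c, c)))) = 1 + max(2, 2) = 3
depth(cons(cons(cons(e, c), cons(c, b)), cons(cons(cons(b, b), cons(c, b)), cons(cons(c, c), cons(c, c))))) = 1 + max(2, 3) = 4
depth(cons(cons(cons(cons(c, e), cons(b, b)), cons(cons(e, b), cons(b, c))), cons(cons(cons(e, c), cons(c, b)), cons(cons(cons(b, b), cons(c, b)), cons(cons(c, c), cons(c, c)))))) = 1 + max(3, 4) = 5
depth(cons(cons(e, cons(cons(cons(c, c), e), cons(e, b))), cons(cons(cons(cons(c, e), cons(b, b)), cons(cons(e, b), cons(b, c))), cons(cons(cons(e, c), cons(c, b)), cons(cons(cons(b, b), cons(c, b)), cons(cons(c, c), cons(c, c))))))) = 1 + max(4, 5) = 6

6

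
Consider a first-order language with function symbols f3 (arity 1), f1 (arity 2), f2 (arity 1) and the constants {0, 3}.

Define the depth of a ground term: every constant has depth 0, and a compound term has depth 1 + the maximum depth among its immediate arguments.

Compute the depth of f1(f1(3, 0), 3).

depth(f1(3, 0)) = 1 + max(0, 0) = 1
depth(f1(f1(3, 0), 3)) = 1 + max(1, 0) = 2

2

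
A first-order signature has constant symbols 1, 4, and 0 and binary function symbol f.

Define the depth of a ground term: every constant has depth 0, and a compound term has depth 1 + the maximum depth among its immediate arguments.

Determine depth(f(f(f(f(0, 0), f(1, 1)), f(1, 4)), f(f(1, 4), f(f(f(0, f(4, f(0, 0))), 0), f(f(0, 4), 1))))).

depth(f(0, 0)) = 1 + max(0, 0) = 1
depth(f(1, 1)) = 1 + max(0, 0) = 1
depth(f(f(0, 0), f(1, 1))) = 1 + max(1, 1) = 2
depth(f(1, 4)) = 1 + max(0, 0) = 1
depth(f(f(f(0, 0), f(1, 1)), f(1, 4))) = 1 + max(2, 1) = 3
depth(f(4, f(0, 0))) = 1 + max(0, 1) = 2
depth(f(0, f(4, f(0, 0)))) = 1 + max(0, 2) = 3
depth(f(f(0, f(4, f(0, 0))), 0)) = 1 + max(3, 0) = 4
depth(f(0, 4)) = 1 + max(0, 0) = 1
depth(f(f(0, 4), 1)) = 1 + max(1, 0) = 2
depth(f(f(f(0, f(4, f(0, 0))), 0), f(f(0, 4), 1))) = 1 + max(4, 2) = 5
depth(f(f(1, 4), f(f(f(0, f(4, f(0, 0))), 0), f(f(0, 4), 1)))) = 1 + max(1, 5) = 6
depth(f(f(f(f(0, 0), f(1, 1)), f(1, 4)), f(f(1, 4), f(f(f(0, f(4, f(0, 0))), 0), f(f(0, 4), 1))))) = 1 + max(3, 6) = 7

7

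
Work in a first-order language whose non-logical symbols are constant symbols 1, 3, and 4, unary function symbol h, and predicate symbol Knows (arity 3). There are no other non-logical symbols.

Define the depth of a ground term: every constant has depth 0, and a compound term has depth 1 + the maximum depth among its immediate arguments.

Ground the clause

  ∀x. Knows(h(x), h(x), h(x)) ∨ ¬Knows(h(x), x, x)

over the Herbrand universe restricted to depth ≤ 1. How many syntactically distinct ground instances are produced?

6

Ground terms of depth ≤ 1:
  Let N_k = |{terms of depth ≤ k}|. Then N_0 = 3 and N_k = 3 + N_{k-1} for k ≥ 1 (one summand per function symbol, arity giving the exponent).
  N_0 = 3
  N_1 = 3 + 3 = 6
  Explicitly: 1, 3, 4, h(1), h(3), h(4).
So there are 6 ground terms available for substitution.
The variable x ranges independently over the available ground terms, and distinct assignments produce distinct instances.
Number of ground instances = 6.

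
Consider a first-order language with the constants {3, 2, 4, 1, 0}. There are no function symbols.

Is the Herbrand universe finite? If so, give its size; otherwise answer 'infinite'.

There are no function symbols, so every ground term is one of the 5 constants.
The Herbrand universe is {3, 2, 4, 1, 0}, which is finite with 5 elements.

5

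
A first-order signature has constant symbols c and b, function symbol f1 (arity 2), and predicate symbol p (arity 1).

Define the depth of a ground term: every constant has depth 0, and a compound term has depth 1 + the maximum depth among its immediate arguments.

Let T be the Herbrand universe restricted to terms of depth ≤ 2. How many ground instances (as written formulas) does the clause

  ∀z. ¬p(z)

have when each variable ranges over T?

38

Ground terms of depth ≤ 2:
  Let N_k count ground terms of depth at most k. Each non-constant term of depth ≤ k is some function symbol applied to depth-≤(k−1) arguments, giving N_k = 2 + N_{k-1}^2.
  N_0 = 2
  N_1 = 2 + 2^2 = 6
  N_2 = 2 + 6^2 = 38
So there are 38 ground terms available for substitution.
The variable z ranges independently over the available ground terms, and distinct assignments produce distinct instances.
Number of ground instances = 38.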